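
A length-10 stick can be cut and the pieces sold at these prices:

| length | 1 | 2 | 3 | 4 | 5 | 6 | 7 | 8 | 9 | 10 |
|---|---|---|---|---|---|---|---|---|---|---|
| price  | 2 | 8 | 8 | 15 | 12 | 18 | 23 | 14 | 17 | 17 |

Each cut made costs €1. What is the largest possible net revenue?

Consider every possible first cut. v[k] is the best of p[i]+v[k−i] over all sellable i≤k, charging 1 whenever i<k.
v[1] = 2
v[2] = max(2+2-1, 8+0) = 8
v[3] = max(2+8-1, 8+2-1, 8+0) = 9
v[4] = max(2+9-1, 8+8-1, 8+2-1, 15+0) = 15
v[5] = max(2+15-1, 8+9-1, 8+8-1, 15+2-1, 12+0) = 16
v[6] = max(2+16-1, 8+15-1, 8+9-1, 15+8-1, 12+2-1, 18+0) = 22
v[7] = max(2+22-1, 8+16-1, 8+15-1, …, 18+2-1, 23+0) = 23
v[8] = max(2+23-1, 8+22-1, 8+16-1, …, 23+2-1, 14+0) = 29
v[9] = max(2+29-1, 8+23-1, 8+22-1, …, 14+2-1, 17+0) = 30
v[10] = max(2+30-1, 8+29-1, 8+23-1, …, 17+2-1, 17+0) = 36
One optimal plan: pieces 2 + 2 + 2 + 2 + 2 (4 cuts) → €40 − €4 = €36.

36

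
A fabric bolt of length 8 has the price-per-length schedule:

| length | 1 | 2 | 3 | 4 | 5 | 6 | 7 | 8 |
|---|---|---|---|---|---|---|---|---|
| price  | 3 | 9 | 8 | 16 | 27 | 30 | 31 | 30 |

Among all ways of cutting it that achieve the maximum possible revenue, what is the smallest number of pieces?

2

Let r[k] be the best obtainable value from length k. For each k, try every first piece i and keep the best of price[i] + r[k−i].
r[1] = 3
r[2] = max(3+3, 9+0) = 9
r[3] = max(3+9, 9+3, 8+0) = 12
r[4] = max(3+12, 9+9, 8+3, 16+0) = 18
r[5] = max(3+18, 9+12, 8+9, 16+3, 27+0) = 27
r[6] = max(3+27, 9+18, 8+12, 16+9, 27+3, 30+0) = 30
r[7] = max(3+30, 9+27, 8+18, …, 30+3, 31+0) = 36
r[8] = max(3+36, 9+30, 8+27, …, 31+3, 30+0) = 39
Maximum revenue is $39.
Now minimize piece count subject to staying optimal: for each k, pieces[k] = 1 + min over i with p[i]+r[k−i]=r[k] of pieces[k−i].
pieces[5] = 1
pieces[6] = 1
pieces[7] = 2
pieces[8] = 2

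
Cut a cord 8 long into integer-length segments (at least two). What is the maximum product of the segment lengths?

18

Fill g[k] for k=2..8: at each k try every first piece i and multiply by the better of (k−i) uncut or g[k−i].
g[2] = 1*max(1,0) = 1*1 = 1
g[3] = 1*max(2,1) = 1*2 = 2
g[4] = 2*max(2,1) = 2*2 = 4
g[5] = 2*max(3,2) = 2*3 = 6
g[6] = 3*max(3,2) = 3*3 = 9
g[7] = 2*max(5,6) = 2*6 = 12
g[8] = 2*max(6,9) = 2*9 = 18
One optimal split: 3 + 3 + 2; product 3*3*2 = 18.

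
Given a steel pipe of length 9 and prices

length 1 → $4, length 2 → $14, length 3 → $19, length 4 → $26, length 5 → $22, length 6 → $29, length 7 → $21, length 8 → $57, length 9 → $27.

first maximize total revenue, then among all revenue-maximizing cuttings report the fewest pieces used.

2

Consider every possible first cut. r[k] is the best of p[i]+r[k−i] over all sellable i≤k.
r[1] = 4
r[2] = 14
r[3] = 19
r[4] = 28  (first piece 2, then r[2]=14)
r[5] = 33  (first piece 2, then r[3]=19)
r[6] = 42  (first piece 2, then r[4]=28)
r[7] = 47  (first piece 2, then r[5]=33)
r[8] = 57
r[9] = 61  (first piece 1, then r[8]=57)
Maximum revenue is $61.
Now minimize piece count subject to staying optimal: for each k, pieces[k] = 1 + min over i with p[i]+r[k−i]=r[k] of pieces[k−i].
pieces[6] = 3
pieces[7] = 3
pieces[8] = 1
pieces[9] = 2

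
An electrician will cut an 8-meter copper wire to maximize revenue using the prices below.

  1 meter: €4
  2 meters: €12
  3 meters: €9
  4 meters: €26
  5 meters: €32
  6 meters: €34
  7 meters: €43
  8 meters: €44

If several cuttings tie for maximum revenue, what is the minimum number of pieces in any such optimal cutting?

2

Let r[k] be the best obtainable value from length k. For each k, try every first piece i and keep the best of price[i] + r[k−i].
r[1] = 4
r[2] = max(4+4, 12+0) = 12
r[3] = max(4+12, 12+4, 9+0) = 16
r[4] = max(4+16, 12+12, 9+4, 26+0) = 26
r[5] = max(4+26, 12+16, 9+12, 26+4, 32+0) = 32
r[6] = max(4+32, 12+26, 9+16, 26+12, 32+4, 34+0) = 38
r[7] = max(4+38, 12+32, 9+26, …, 34+4, 43+0) = 44
r[8] = max(4+44, 12+38, 9+32, …, 43+4, 44+0) = 52
Maximum revenue is €52.
Now minimize piece count subject to staying optimal: for each k, pieces[k] = 1 + min over i with p[i]+r[k−i]=r[k] of pieces[k−i].
pieces[5] = 1
pieces[6] = 2
pieces[7] = 2
pieces[8] = 2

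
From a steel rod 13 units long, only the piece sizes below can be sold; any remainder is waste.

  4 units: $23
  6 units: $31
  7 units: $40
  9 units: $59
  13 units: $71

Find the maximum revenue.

Build best[k] bottom-up: best[k] = max over allowed piece i of (p[i] + best[k−i]).
best[1] = 0
best[2] = 0
best[3] = 0
best[4] = 23
best[5] = 23
best[6] = 31
best[7] = 40
best[8] = 46  (first piece 4, then best[4]=23)
best[9] = 59
best[10] = 59
best[11] = 63  (first piece 4, then best[7]=40)
best[12] = 69  (first piece 4, then best[8]=46)
best[13] = 82  (first piece 4, then best[9]=59)
One optimal cutting: 9 + 4 → $82.

82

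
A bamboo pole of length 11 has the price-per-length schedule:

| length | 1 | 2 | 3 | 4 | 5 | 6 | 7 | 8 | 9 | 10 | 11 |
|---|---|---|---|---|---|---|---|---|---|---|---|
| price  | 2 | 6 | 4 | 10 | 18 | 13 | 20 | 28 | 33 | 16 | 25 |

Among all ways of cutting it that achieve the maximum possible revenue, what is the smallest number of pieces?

Consider every possible first cut. r[k] is the best of p[i]+r[k−i] over all sellable i≤k.
r[1] = 2
r[2] = 6
r[3] = 8  (first piece 1, then r[2]=6)
r[4] = 12  (first piece 2, then r[2]=6)
r[5] = 18
r[6] = 20  (first piece 1, then r[5]=18)
r[7] = 24  (first piece 2, then r[5]=18)
r[8] = 28
r[9] = 33
r[10] = 36  (first piece 5, then r[5]=18)
r[11] = 39  (first piece 2, then r[9]=33)
Maximum revenue is $39.
Now minimize piece count subject to staying optimal: for each k, pieces[k] = 1 + min over i with p[i]+r[k−i]=r[k] of pieces[k−i].
pieces[8] = 1
pieces[9] = 1
pieces[10] = 2
pieces[11] = 2

2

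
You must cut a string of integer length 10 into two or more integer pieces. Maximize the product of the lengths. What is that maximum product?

Fill f[k] for k=2..10: at each k try every first piece i and multiply by the better of (k−i) uncut or f[k−i].
f[2] = 1*max(1,0) = 1*1 = 1
f[3] = 1*max(2,1) = 1*2 = 2
f[4] = 2*max(2,1) = 2*2 = 4
f[5] = 2*max(3,2) = 2*3 = 6
f[6] = 3*max(3,2) = 3*3 = 9
f[7] = 2*max(5,6) = 2*6 = 12
f[8] = 2*max(6,9) = 2*9 = 18
f[9] = 3*max(6,9) = 3*9 = 27
f[10] = 2*max(8,18) = 2*18 = 36
One optimal split: 3 + 3 + 2 + 2; product 3*3*2*2 = 36.

36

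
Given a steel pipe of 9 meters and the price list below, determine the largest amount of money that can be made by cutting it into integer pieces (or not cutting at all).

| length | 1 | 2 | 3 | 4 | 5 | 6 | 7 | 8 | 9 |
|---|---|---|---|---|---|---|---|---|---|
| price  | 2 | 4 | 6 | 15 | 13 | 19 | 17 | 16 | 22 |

Consider every possible first cut. best[k] is the best of p[i]+best[k−i] over all sellable i≤k.
best[1] = 2
best[2] = 4  (first piece 1, then best[1]=2)
best[3] = 6  (first piece 1, then best[2]=4)
best[4] = 15
best[5] = 17  (first piece 1, then best[4]=15)
best[6] = 19  (first piece 1, then best[5]=17)
best[7] = 21  (first piece 1, then best[6]=19)
best[8] = 30  (first piece 4, then best[4]=15)
best[9] = 32  (first piece 1, then best[8]=30)
One optimal cutting: 4 + 4 + 1 → $15 + $15 + $2 = $32.

32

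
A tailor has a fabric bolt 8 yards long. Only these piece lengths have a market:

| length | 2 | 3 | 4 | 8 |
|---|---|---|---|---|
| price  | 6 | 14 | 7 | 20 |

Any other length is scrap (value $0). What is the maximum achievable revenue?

34

Consider every possible first cut. f[k] is the best of p[i]+f[k−i] over all sellable i≤k.
f[1] = 0
f[2] = 6
f[3] = max(6+0, 14+0) = 14
f[4] = max(6+6, 14+0, 7+0) = 14
f[5] = max(6+14, 14+6, 7+0) = 20
f[6] = max(6+14, 14+14, 7+6) = 28
f[7] = max(6+20, 14+14, 7+14) = 28
f[8] = max(6+28, 14+20, 7+14, 20+0) = 34
One optimal cutting: 3 + 3 + 2 → $34.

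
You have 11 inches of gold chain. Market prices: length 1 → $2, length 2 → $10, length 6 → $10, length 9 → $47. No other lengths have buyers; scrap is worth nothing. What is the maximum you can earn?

Consider every possible first cut. r[k] is the best of p[i]+r[k−i] over all sellable i≤k.
r[1] = 2
r[2] = max(2+2, 10+0) = 10
r[3] = max(2+10, 10+2) = 12
r[4] = max(2+12, 10+10) = 20
r[5] = max(2+20, 10+12) = 22
r[6] = max(2+22, 10+20, 10+0) = 30
r[7] = max(2+30, 10+22, 10+2) = 32
r[8] = max(2+32, 10+30, 10+10) = 40
r[9] = max(2+40, 10+32, 10+12, 47+0) = 47
r[10] = max(2+47, 10+40, 10+20, 47+2) = 50
r[11] = max(2+50, 10+47, 10+22, 47+10) = 57
One optimal cutting: 9 + 2 → $57.

57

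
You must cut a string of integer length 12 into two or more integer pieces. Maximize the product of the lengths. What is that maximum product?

81

Define m[k] = max over 1≤i<k of i · max(k−i, m[k−i]); the inner max lets the remainder stay uncut if that's better.
m[2] = 1*max(1,0) = 1*1 = 1
m[3] = max(1*2, 2*1) = 2
m[4] = max(1*3, 2*2, 3*1) = 4
m[5] = max(1*4, 2*3, 3*2, 4*1) = 6
m[6] = max(1*6, 2*4, 3*3, 4*2, 5*1) = 9
m[7] = max(1*9, 2*6, 3*4, 4*3, 5*2, 6*1) = 12
m[8] = max(1*12, 2*9, 3*6, …, 6*2, 7*1) = 18
m[9] = max(1*18, 2*12, 3*9, …, 7*2, 8*1) = 27
m[10] = max(1*27, 2*18, 3*12, …, 8*2, 9*1) = 36
m[11] = max(1*36, 2*27, 3*18, …, 9*2, 10*1) = 54
m[12] = max(1*54, 2*36, 3*27, …, 10*2, 11*1) = 81
One optimal split: 3 + 3 + 3 + 3; product 3*3*3*3 = 81.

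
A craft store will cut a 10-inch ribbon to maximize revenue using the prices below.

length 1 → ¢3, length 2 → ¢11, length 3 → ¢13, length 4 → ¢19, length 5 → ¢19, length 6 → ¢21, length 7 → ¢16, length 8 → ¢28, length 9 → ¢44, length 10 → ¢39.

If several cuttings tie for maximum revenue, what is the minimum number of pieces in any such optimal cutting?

5

Let r[k] be the best obtainable value from length k. For each k, try every first piece i and keep the best of price[i] + r[k−i].
r[1] = 3
r[2] = 11
r[3] = 14  (first piece 1, then r[2]=11)
r[4] = 22  (first piece 2, then r[2]=11)
r[5] = 25  (first piece 1, then r[4]=22)
r[6] = 33  (first piece 2, then r[4]=22)
r[7] = 36  (first piece 1, then r[6]=33)
r[8] = 44  (first piece 2, then r[6]=33)
r[9] = 47  (first piece 1, then r[8]=44)
r[10] = 55  (first piece 2, then r[8]=44)
Maximum revenue is ¢55.
Now minimize piece count subject to staying optimal: for each k, pieces[k] = 1 + min over i with p[i]+r[k−i]=r[k] of pieces[k−i].
pieces[7] = 4
pieces[8] = 4
pieces[9] = 5
pieces[10] = 5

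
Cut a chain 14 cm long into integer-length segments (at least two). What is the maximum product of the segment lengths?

162

Fill g[k] for k=2..14: at each k try every first piece i and multiply by the better of (k−i) uncut or g[k−i].
g[2] = 1·max(1,0) = 1·1 = 1
g[3] = 1·max(2,1) = 1·2 = 2
g[4] = 2·max(2,1) = 2·2 = 4
g[5] = 2·max(3,2) = 2·3 = 6
g[6] = 3·max(3,2) = 3·3 = 9
g[7] = 2·max(5,6) = 2·6 = 12
g[8] = 2·max(6,9) = 2·9 = 18
g[9] = 3·max(6,9) = 3·9 = 27
g[10] = 2·max(8,18) = 2·18 = 36
g[11] = 2·max(9,27) = 2·27 = 54
g[12] = 3·max(9,27) = 3·27 = 81
g[13] = 2·max(11,54) = 2·54 = 108
g[14] = 2·max(12,81) = 2·81 = 162
One optimal split: 3 + 3 + 3 + 3 + 2; product 3·3·3·3·2 = 162.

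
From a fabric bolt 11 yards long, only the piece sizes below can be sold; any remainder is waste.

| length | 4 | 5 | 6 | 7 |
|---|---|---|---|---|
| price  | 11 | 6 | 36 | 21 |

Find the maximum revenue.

47

Consider every possible first cut. r[k] is the best of p[i]+r[k−i] over all sellable i≤k.
r[1] = 0
r[2] = 0
r[3] = 0
r[4] = 11
r[5] = max(11+0, 6+0) = 11
r[6] = max(11+0, 6+0, 36+0) = 36
r[7] = max(11+0, 6+0, 36+0, 21+0) = 36
r[8] = max(11+11, 6+0, 36+0, 21+0) = 36
r[9] = max(11+11, 6+11, 36+0, 21+0) = 36
r[10] = max(11+36, 6+11, 36+11, 21+0) = 47
r[11] = max(11+36, 6+36, 36+11, 21+11) = 47
One optimal cutting: pieces 6 + 4 with 1 yard of scrap → $47.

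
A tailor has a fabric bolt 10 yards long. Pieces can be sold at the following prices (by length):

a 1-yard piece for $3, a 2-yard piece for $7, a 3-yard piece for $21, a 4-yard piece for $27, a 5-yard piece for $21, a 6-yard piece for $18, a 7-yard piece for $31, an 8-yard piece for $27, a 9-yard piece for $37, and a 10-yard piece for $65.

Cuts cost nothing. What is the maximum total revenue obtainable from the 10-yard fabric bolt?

69

Build best[k] bottom-up: best[k] = max over allowed piece i of (p[i] + best[k−i]).
best[1] = 3
best[2] = 7
best[3] = 21
best[4] = 27
best[5] = 30  (first piece 1, then best[4]=27)
best[6] = 42  (first piece 3, then best[3]=21)
best[7] = 48  (first piece 3, then best[4]=27)
best[8] = 54  (first piece 4, then best[4]=27)
best[9] = 63  (first piece 3, then best[6]=42)
best[10] = 69  (first piece 3, then best[7]=48)
One optimal cutting: 4 + 3 + 3 → $27 + $21 + $21 = $69.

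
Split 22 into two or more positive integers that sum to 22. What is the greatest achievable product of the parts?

2916

Fill prod[k] for k=2..22: at each k try every first piece i and multiply by the better of (k−i) uncut or prod[k−i].
prod[2] = 1×max(1,0) = 1×1 = 1
prod[3] = 1×max(2,1) = 1×2 = 2
prod[4] = 2×max(2,1) = 2×2 = 4
prod[5] = 2×max(3,2) = 2×3 = 6
prod[6] = 3×max(3,2) = 3×3 = 9
prod[7] = 2×max(5,6) = 2×6 = 12
prod[8] = 2×max(6,9) = 2×9 = 18
prod[9] = 3×max(6,9) = 3×9 = 27
prod[10] = 2×max(8,18) = 2×18 = 36
prod[11] = 2×max(9,27) = 2×27 = 54
prod[12] = 3×max(9,27) = 3×27 = 81
prod[13] = 2×max(11,54) = 2×54 = 108
prod[14] = 2×max(12,81) = 2×81 = 162
prod[15] = 3×max(12,81) = 3×81 = 243
prod[16] = 2×max(14,162) = 2×162 = 324
prod[17] = 2×max(15,243) = 2×243 = 486
prod[18] = 3×max(15,243) = 3×243 = 729
prod[19] = 2×max(17,486) = 2×486 = 972
prod[20] = 2×max(18,729) = 2×729 = 1458
prod[21] = 3×max(18,729) = 3×729 = 2187
prod[22] = 2×max(20,1458) = 2×1458 = 2916
One optimal split: 3 + 3 + 3 + 3 + 3 + 3 + 2 + 2; product 3×3×3×3×3×3×2×2 = 2916.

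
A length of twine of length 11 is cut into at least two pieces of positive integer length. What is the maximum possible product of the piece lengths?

54

Fill P[k] for k=2..11: at each k try every first piece i and multiply by the better of (k−i) uncut or P[k−i].
Small cases: P[2]=1, P[3]=2.
P[4] = 2*max(2,1) = 2*2 = 4
P[5] = 2*max(3,2) = 2*3 = 6
P[6] = 3*max(3,2) = 3*3 = 9
P[7] = 2*max(5,6) = 2*6 = 12
P[8] = 2*max(6,9) = 2*9 = 18
P[9] = 3*max(6,9) = 3*9 = 27
P[10] = 2*max(8,18) = 2*18 = 36
P[11] = 2*max(9,27) = 2*27 = 54
One optimal split: 3 + 3 + 3 + 2; product 3*3*3*2 = 54.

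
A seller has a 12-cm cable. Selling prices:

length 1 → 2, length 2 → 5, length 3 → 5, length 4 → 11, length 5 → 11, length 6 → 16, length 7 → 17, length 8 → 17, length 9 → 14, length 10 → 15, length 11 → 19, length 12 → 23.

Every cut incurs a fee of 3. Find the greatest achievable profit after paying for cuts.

Build v[k] bottom-up: v[k] = max over allowed piece i of (p[i] + v[k−i]) − 3 per cut.
v[1] = 2
v[2] = max(2+2-3, 5+0) = 5
v[3] = max(2+5-3, 5+2-3, 5+0) = 5
v[4] = max(2+5-3, 5+5-3, 5+2-3, 11+0) = 11
v[5] = max(2+11-3, 5+5-3, 5+5-3, 11+2-3, 11+0) = 11
v[6] = max(2+11-3, 5+11-3, 5+5-3, 11+5-3, 11+2-3, 16+0) = 16
v[7] = max(2+16-3, 5+11-3, 5+11-3, …, 16+2-3, 17+0) = 17
v[8] = max(2+17-3, 5+16-3, 5+11-3, …, 17+2-3, 17+0) = 19
v[9] = max(2+19-3, 5+17-3, 5+16-3, …, 17+2-3, 14+0) = 19
v[10] = max(2+19-3, 5+19-3, 5+17-3, …, 14+2-3, 15+0) = 24
v[11] = max(2+24-3, 5+19-3, 5+19-3, …, 15+2-3, 19+0) = 25
v[12] = max(2+25-3, 5+24-3, 5+19-3, …, 19+2-3, 23+0) = 29
One optimal plan: pieces 6 + 6 (1 cut) → 32 − 3 = 29.

29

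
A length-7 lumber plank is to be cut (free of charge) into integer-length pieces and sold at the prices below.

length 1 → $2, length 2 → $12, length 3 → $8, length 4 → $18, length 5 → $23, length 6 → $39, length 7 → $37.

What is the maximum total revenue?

41

Consider every possible first cut. r[k] is the best of p[i]+r[k−i] over all sellable i≤k.
r[1] = 2
r[2] = max(2+2, 12+0) = 12
r[3] = max(2+12, 12+2, 8+0) = 14
r[4] = max(2+14, 12+12, 8+2, 18+0) = 24
r[5] = max(2+24, 12+14, 8+12, 18+2, 23+0) = 26
r[6] = max(2+26, 12+24, 8+14, 18+12, 23+2, 39+0) = 39
r[7] = max(2+39, 12+26, 8+24, …, 39+2, 37+0) = 41
One optimal cutting: 6 + 1 → $39 + $2 = $41.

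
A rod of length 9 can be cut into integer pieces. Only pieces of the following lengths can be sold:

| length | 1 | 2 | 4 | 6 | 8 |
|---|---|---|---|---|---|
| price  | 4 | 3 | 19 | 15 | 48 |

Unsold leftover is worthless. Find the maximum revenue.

52

Build r[k] bottom-up: r[k] = max over allowed piece i of (p[i] + r[k−i]).
r[1] = 4
r[2] = max(4+4, 3+0) = 8
r[3] = max(4+8, 3+4) = 12
r[4] = max(4+12, 3+8, 19+0) = 19
r[5] = max(4+19, 3+12, 19+4) = 23
r[6] = max(4+23, 3+19, 19+8, 15+0) = 27
r[7] = max(4+27, 3+23, 19+12, 15+4) = 31
r[8] = max(4+31, 3+27, 19+19, 15+8, 48+0) = 48
r[9] = max(4+48, 3+31, 19+23, 15+12, 48+4) = 52
One optimal cutting: 8 + 1 → €52.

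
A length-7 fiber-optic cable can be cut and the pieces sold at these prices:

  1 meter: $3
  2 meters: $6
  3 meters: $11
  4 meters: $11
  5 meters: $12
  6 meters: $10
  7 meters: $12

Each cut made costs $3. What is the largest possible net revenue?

Consider every possible first cut. r[k] is the best of p[i]+r[k−i] over all sellable i≤k, charging 3 whenever i<k.
r[1] = 3
r[2] = 6
r[3] = 11
r[4] = 11  (first piece 1, then r[3]=11)
r[5] = 14  (first piece 2, then r[3]=11)
r[6] = 19  (first piece 3, then r[3]=11)
r[7] = 19  (first piece 1, then r[6]=19)
One optimal plan: pieces 3 + 3 + 1 (2 cuts) → $25 − $6 = $19.

19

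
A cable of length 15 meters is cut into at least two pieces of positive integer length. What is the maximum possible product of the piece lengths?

Let f[k] be the best product for length k (with at least one cut). For each first piece i, the rest contributes max(k−i, f[k−i]).
Small cases: f[2]=1, f[3]=2, f[4]=4, f[5]=6, f[6]=9, f[7]=12, f[8]=18, f[9]=27.
f[10] = 2*max(8,18) = 2*18 = 36
f[11] = 2*max(9,27) = 2*27 = 54
f[12] = 3*max(9,27) = 3*27 = 81
f[13] = 2*max(11,54) = 2*54 = 108
f[14] = 2*max(12,81) = 2*81 = 162
f[15] = 3*max(12,81) = 3*81 = 243
One optimal split: 3 + 3 + 3 + 3 + 3; product 3*3*3*3*3 = 243.

243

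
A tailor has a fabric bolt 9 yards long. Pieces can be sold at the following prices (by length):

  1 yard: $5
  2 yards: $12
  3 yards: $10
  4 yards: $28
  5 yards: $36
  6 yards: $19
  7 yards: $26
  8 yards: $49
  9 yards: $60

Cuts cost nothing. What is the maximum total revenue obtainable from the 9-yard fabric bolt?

64

Consider every possible first cut. R[k] is the best of p[i]+R[k−i] over all sellable i≤k.
R[1] = 5
R[2] = max(5+5, 12+0) = 12
R[3] = max(5+12, 12+5, 10+0) = 17
R[4] = max(5+17, 12+12, 10+5, 28+0) = 28
R[5] = max(5+28, 12+17, 10+12, 28+5, 36+0) = 36
R[6] = max(5+36, 12+28, 10+17, 28+12, 36+5, 19+0) = 41
R[7] = max(5+41, 12+36, 10+28, …, 19+5, 26+0) = 48
R[8] = max(5+48, 12+41, 10+36, …, 26+5, 49+0) = 56
R[9] = max(5+56, 12+48, 10+41, …, 49+5, 60+0) = 64
One optimal cutting: 5 + 4 → $36 + $28 = $64.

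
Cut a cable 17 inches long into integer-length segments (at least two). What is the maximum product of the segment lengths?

486

Let g[k] be the best product for length k (with at least one cut). For each first piece i, the rest contributes max(k−i, g[k−i]).
g[2] = 1*max(1,0) = 1*1 = 1
g[3] = max(1*2, 2*1) = 2
g[4] = max(1*3, 2*2, 3*1) = 4
g[5] = max(1*4, 2*3, 3*2, 4*1) = 6
g[6] = max(1*6, 2*4, 3*3, 4*2, 5*1) = 9
g[7] = max(1*9, 2*6, 3*4, 4*3, 5*2, 6*1) = 12
g[8] = max(1*12, 2*9, 3*6, …, 6*2, 7*1) = 18
g[9] = max(1*18, 2*12, 3*9, …, 7*2, 8*1) = 27
g[10] = max(1*27, 2*18, 3*12, …, 8*2, 9*1) = 36
g[11] = max(1*36, 2*27, 3*18, …, 9*2, 10*1) = 54
g[12] = max(1*54, 2*36, 3*27, …, 10*2, 11*1) = 81
g[13] = max(1*81, 2*54, 3*36, …, 11*2, 12*1) = 108
g[14] = max(1*108, 2*81, 3*54, …, 12*2, 13*1) = 162
g[15] = max(1*162, 2*108, 3*81, …, 13*2, 14*1) = 243
g[16] = max(1*243, 2*162, 3*108, …, 14*2, 15*1) = 324
g[17] = max(1*324, 2*243, 3*162, …, 15*2, 16*1) = 486
One optimal split: 3 + 3 + 3 + 3 + 3 + 2; product 3*3*3*3*3*2 = 486.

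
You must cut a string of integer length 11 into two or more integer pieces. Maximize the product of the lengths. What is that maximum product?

54

Fill m[k] for k=2..11: at each k try every first piece i and multiply by the better of (k−i) uncut or m[k−i].
m[2] = 1×max(1,0) = 1×1 = 1
m[3] = max(1×2, 2×1) = 2
m[4] = max(1×3, 2×2, 3×1) = 4
m[5] = max(1×4, 2×3, 3×2, 4×1) = 6
m[6] = max(1×6, 2×4, 3×3, 4×2, 5×1) = 9
m[7] = max(1×9, 2×6, 3×4, 4×3, 5×2, 6×1) = 12
m[8] = max(1×12, 2×9, 3×6, …, 6×2, 7×1) = 18
m[9] = max(1×18, 2×12, 3×9, …, 7×2, 8×1) = 27
m[10] = max(1×27, 2×18, 3×12, …, 8×2, 9×1) = 36
m[11] = max(1×36, 2×27, 3×18, …, 9×2, 10×1) = 54
One optimal split: 3 + 3 + 3 + 2; product 3×3×3×2 = 54.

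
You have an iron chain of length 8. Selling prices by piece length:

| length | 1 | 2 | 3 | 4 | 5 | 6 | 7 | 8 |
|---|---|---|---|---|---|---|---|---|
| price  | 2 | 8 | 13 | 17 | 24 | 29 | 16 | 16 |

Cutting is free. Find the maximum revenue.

Build v[k] bottom-up: v[k] = max over allowed piece i of (p[i] + v[k−i]).
v[1] = 2
v[2] = max(2+2, 8+0) = 8
v[3] = max(2+8, 8+2, 13+0) = 13
v[4] = max(2+13, 8+8, 13+2, 17+0) = 17
v[5] = max(2+17, 8+13, 13+8, 17+2, 24+0) = 24
v[6] = max(2+24, 8+17, 13+13, 17+8, 24+2, 29+0) = 29
v[7] = max(2+29, 8+24, 13+17, …, 29+2, 16+0) = 32
v[8] = max(2+32, 8+29, 13+24, …, 16+2, 16+0) = 37
One optimal cutting: 6 + 2 → $29 + $8 = $37.

37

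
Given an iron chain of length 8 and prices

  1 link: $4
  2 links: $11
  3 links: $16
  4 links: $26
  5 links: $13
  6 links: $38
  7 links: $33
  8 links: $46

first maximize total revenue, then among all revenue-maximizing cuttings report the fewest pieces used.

2

Build r[k] bottom-up: r[k] = max over allowed piece i of (p[i] + r[k−i]).
r[1] = 4
r[2] = 11
r[3] = 16
r[4] = 26
r[5] = 30  (first piece 1, then r[4]=26)
r[6] = 38
r[7] = 42  (first piece 1, then r[6]=38)
r[8] = 52  (first piece 4, then r[4]=26)
Maximum revenue is $52.
Now minimize piece count subject to staying optimal: for each k, pieces[k] = 1 + min over i with p[i]+r[k−i]=r[k] of pieces[k−i].
pieces[5] = 2
pieces[6] = 1
pieces[7] = 2
pieces[8] = 2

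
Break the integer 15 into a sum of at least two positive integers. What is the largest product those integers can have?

243

Fill f[k] for k=2..15: at each k try every first piece i and multiply by the better of (k−i) uncut or f[k−i].
Small cases: f[2]=1, f[3]=2, f[4]=4, f[5]=6, f[6]=9, f[7]=12, f[8]=18, f[9]=27.
f[10] = 2·max(8,18) = 2·18 = 36
f[11] = 2·max(9,27) = 2·27 = 54
f[12] = 3·max(9,27) = 3·27 = 81
f[13] = 2·max(11,54) = 2·54 = 108
f[14] = 2·max(12,81) = 2·81 = 162
f[15] = 3·max(12,81) = 3·81 = 243
One optimal split: 3 + 3 + 3 + 3 + 3; product 3·3·3·3·3 = 243.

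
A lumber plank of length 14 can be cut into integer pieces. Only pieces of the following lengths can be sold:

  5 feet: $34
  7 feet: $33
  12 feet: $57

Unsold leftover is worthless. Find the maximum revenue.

Let best[k] be the best obtainable value from length k. For each k, try every first piece i and keep the best of price[i] + best[k−i].
best[1] = 0
best[2] = 0
best[3] = 0
best[4] = 0
best[5] = 34
best[6] = 34
best[7] = 34
best[8] = 34
best[9] = 34
best[10] = 68  (first piece 5, then best[5]=34)
best[11] = 68
best[12] = 68
best[13] = 68
best[14] = 68
One optimal cutting: pieces 5 + 5 with 4 feet of scrap → $68.

68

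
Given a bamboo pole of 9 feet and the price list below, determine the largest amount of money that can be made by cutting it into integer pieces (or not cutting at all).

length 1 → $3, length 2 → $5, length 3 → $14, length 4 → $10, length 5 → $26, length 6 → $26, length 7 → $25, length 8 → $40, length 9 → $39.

Let r[k] be the best obtainable value from length k. For each k, try every first piece i and keep the best of price[i] + r[k−i].
r[1] = 3
r[2] = 6  (first piece 1, then r[1]=3)
r[3] = 14
r[4] = 17  (first piece 1, then r[3]=14)
r[5] = 26
r[6] = 29  (first piece 1, then r[5]=26)
r[7] = 32  (first piece 1, then r[6]=29)
r[8] = 40  (first piece 3, then r[5]=26)
r[9] = 43  (first piece 1, then r[8]=40)
One optimal cutting: 5 + 3 + 1 → $26 + $14 + $3 = $43.

43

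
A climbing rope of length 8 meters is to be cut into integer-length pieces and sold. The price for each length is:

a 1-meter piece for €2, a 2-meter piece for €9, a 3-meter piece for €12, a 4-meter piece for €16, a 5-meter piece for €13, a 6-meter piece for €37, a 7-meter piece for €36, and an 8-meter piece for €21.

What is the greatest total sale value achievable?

Build R[k] bottom-up: R[k] = max over allowed piece i of (p[i] + R[k−i]).
R[1] = 2
R[2] = 9
R[3] = 12
R[4] = 18  (first piece 2, then R[2]=9)
R[5] = 21  (first piece 2, then R[3]=12)
R[6] = 37
R[7] = 39  (first piece 1, then R[6]=37)
R[8] = 46  (first piece 2, then R[6]=37)
One optimal cutting: 6 + 2 → €37 + €9 = €46.

46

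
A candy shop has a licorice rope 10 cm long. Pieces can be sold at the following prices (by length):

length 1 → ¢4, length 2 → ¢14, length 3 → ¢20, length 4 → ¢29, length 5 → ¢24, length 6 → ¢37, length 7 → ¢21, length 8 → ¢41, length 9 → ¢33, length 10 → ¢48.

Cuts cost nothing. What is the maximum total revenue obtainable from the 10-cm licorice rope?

72

Consider every possible first cut. v[k] is the best of p[i]+v[k−i] over all sellable i≤k.
v[1] = 4
v[2] = max(4+4, 14+0) = 14
v[3] = max(4+14, 14+4, 20+0) = 20
v[4] = max(4+20, 14+14, 20+4, 29+0) = 29
v[5] = max(4+29, 14+20, 20+14, 29+4, 24+0) = 34
v[6] = max(4+34, 14+29, 20+20, 29+14, 24+4, 37+0) = 43
v[7] = max(4+43, 14+34, 20+29, …, 37+4, 21+0) = 49
v[8] = max(4+49, 14+43, 20+34, …, 21+4, 41+0) = 58
v[9] = max(4+58, 14+49, 20+43, …, 41+4, 33+0) = 63
v[10] = max(4+63, 14+58, 20+49, …, 33+4, 48+0) = 72
One optimal cutting: 4 + 4 + 2 → ¢29 + ¢29 + ¢14 = ¢72.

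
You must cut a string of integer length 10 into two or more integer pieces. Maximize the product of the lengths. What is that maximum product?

Define P[k] = max over 1≤i<k of i · max(k−i, P[k−i]); the inner max lets the remainder stay uncut if that's better.
P[2] = 1*max(1,0) = 1*1 = 1
P[3] = 1*max(2,1) = 1*2 = 2
P[4] = 2*max(2,1) = 2*2 = 4
P[5] = 2*max(3,2) = 2*3 = 6
P[6] = 3*max(3,2) = 3*3 = 9
P[7] = 2*max(5,6) = 2*6 = 12
P[8] = 2*max(6,9) = 2*9 = 18
P[9] = 3*max(6,9) = 3*9 = 27
P[10] = 2*max(8,18) = 2*18 = 36
One optimal split: 3 + 3 + 2 + 2; product 3*3*2*2 = 36.

36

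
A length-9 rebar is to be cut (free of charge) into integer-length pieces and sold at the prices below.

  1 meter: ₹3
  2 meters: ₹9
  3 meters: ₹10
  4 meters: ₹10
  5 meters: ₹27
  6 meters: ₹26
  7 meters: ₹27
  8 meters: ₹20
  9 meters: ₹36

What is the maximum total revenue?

45

Consider every possible first cut. r[k] is the best of p[i]+r[k−i] over all sellable i≤k.
r[1] = 3
r[2] = max(3+3, 9+0) = 9
r[3] = max(3+9, 9+3, 10+0) = 12
r[4] = max(3+12, 9+9, 10+3, 10+0) = 18
r[5] = max(3+18, 9+12, 10+9, 10+3, 27+0) = 27
r[6] = max(3+27, 9+18, 10+12, 10+9, 27+3, 26+0) = 30
r[7] = max(3+30, 9+27, 10+18, …, 26+3, 27+0) = 36
r[8] = max(3+36, 9+30, 10+27, …, 27+3, 20+0) = 39
r[9] = max(3+39, 9+36, 10+30, …, 20+3, 36+0) = 45
One optimal cutting: 5 + 2 + 2 → ₹27 + ₹9 + ₹9 = ₹45.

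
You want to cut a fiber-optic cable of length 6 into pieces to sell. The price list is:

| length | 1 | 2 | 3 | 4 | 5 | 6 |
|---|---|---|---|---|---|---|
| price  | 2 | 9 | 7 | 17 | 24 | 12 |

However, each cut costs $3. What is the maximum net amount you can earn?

23

Let r[k] be the best obtainable value from length k. For each k, try every first piece i and keep the best of price[i] + r[k−i] minus the 3 cut fee when i<k.
r[1] = 2
r[2] = max(2+2-3, 9+0) = 9
r[3] = max(2+9-3, 9+2-3, 7+0) = 8
r[4] = max(2+8-3, 9+9-3, 7+2-3, 17+0) = 17
r[5] = max(2+17-3, 9+8-3, 7+9-3, 17+2-3, 24+0) = 24
r[6] = max(2+24-3, 9+17-3, 7+8-3, 17+9-3, 24+2-3, 12+0) = 23
One optimal plan: pieces 5 + 1 (1 cut) → $26 − $3 = $23.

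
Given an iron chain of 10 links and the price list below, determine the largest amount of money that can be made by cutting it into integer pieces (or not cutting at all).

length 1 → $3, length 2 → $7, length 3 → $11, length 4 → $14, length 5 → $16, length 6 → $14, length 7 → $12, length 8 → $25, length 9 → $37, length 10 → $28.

Build r[k] bottom-up: r[k] = max over allowed piece i of (p[i] + r[k−i]).
r[1] = 3
r[2] = max(3+3, 7+0) = 7
r[3] = max(3+7, 7+3, 11+0) = 11
r[4] = max(3+11, 7+7, 11+3, 14+0) = 14
r[5] = max(3+14, 7+11, 11+7, 14+3, 16+0) = 18
r[6] = max(3+18, 7+14, 11+11, 14+7, 16+3, 14+0) = 22
r[7] = max(3+22, 7+18, 11+14, …, 14+3, 12+0) = 25
r[8] = max(3+25, 7+22, 11+18, …, 12+3, 25+0) = 29
r[9] = max(3+29, 7+25, 11+22, …, 25+3, 37+0) = 37
r[10] = max(3+37, 7+29, 11+25, …, 37+3, 28+0) = 40
One optimal cutting: 9 + 1 → $37 + $3 = $40.

40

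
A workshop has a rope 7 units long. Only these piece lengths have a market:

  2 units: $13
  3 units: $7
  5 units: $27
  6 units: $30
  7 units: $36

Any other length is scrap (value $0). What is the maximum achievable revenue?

Let r[k] be the best obtainable value from length k. For each k, try every first piece i and keep the best of price[i] + r[k−i].
r[1] = 0
r[2] = 13
r[3] = 13
r[4] = 26  (first piece 2, then r[2]=13)
r[5] = 27
r[6] = 39  (first piece 2, then r[4]=26)
r[7] = 40  (first piece 2, then r[5]=27)
One optimal cutting: 5 + 2 → $40.

40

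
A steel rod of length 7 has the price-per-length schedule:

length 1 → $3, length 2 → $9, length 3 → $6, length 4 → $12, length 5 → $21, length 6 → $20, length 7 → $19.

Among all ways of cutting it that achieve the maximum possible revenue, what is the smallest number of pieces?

Consider every possible first cut. r[k] is the best of p[i]+r[k−i] over all sellable i≤k.
r[1] = 3
r[2] = max(3+3, 9+0) = 9
r[3] = max(3+9, 9+3, 6+0) = 12
r[4] = max(3+12, 9+9, 6+3, 12+0) = 18
r[5] = max(3+18, 9+12, 6+9, 12+3, 21+0) = 21
r[6] = max(3+21, 9+18, 6+12, 12+9, 21+3, 20+0) = 27
r[7] = max(3+27, 9+21, 6+18, …, 20+3, 19+0) = 30
Maximum revenue is $30.
Now minimize piece count subject to staying optimal: for each k, pieces[k] = 1 + min over i with p[i]+r[k−i]=r[k] of pieces[k−i].
pieces[4] = 2
pieces[5] = 1
pieces[6] = 3
pieces[7] = 2

2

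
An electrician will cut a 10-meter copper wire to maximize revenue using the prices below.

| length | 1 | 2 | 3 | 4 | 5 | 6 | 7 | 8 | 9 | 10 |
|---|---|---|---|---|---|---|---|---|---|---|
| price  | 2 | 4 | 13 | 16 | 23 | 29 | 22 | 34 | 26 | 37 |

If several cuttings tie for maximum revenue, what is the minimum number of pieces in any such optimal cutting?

Consider every possible first cut. r[k] is the best of p[i]+r[k−i] over all sellable i≤k.
r[1] = 2
r[2] = 4  (first piece 1, then r[1]=2)
r[3] = 13
r[4] = 16
r[5] = 23
r[6] = 29
r[7] = 31  (first piece 1, then r[6]=29)
r[8] = 36  (first piece 3, then r[5]=23)
r[9] = 42  (first piece 3, then r[6]=29)
r[10] = 46  (first piece 5, then r[5]=23)
Maximum revenue is €46.
Now minimize piece count subject to staying optimal: for each k, pieces[k] = 1 + min over i with p[i]+r[k−i]=r[k] of pieces[k−i].
pieces[7] = 2
pieces[8] = 2
pieces[9] = 2
pieces[10] = 2

2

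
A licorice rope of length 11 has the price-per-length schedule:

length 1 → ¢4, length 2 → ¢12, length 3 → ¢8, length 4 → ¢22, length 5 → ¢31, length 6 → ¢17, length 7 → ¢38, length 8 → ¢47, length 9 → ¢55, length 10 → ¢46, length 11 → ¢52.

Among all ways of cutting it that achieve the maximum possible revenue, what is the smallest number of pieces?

Consider every possible first cut. r[k] is the best of p[i]+r[k−i] over all sellable i≤k.
r[1] = 4
r[2] = max(4+4, 12+0) = 12
r[3] = max(4+12, 12+4, 8+0) = 16
r[4] = max(4+16, 12+12, 8+4, 22+0) = 24
r[5] = max(4+24, 12+16, 8+12, 22+4, 31+0) = 31
r[6] = max(4+31, 12+24, 8+16, 22+12, 31+4, 17+0) = 36
r[7] = max(4+36, 12+31, 8+24, …, 17+4, 38+0) = 43
r[8] = max(4+43, 12+36, 8+31, …, 38+4, 47+0) = 48
r[9] = max(4+48, 12+43, 8+36, …, 47+4, 55+0) = 55
r[10] = max(4+55, 12+48, 8+43, …, 55+4, 46+0) = 62
r[11] = max(4+62, 12+55, 8+48, …, 46+4, 52+0) = 67
Maximum revenue is ¢67.
Now minimize piece count subject to staying optimal: for each k, pieces[k] = 1 + min over i with p[i]+r[k−i]=r[k] of pieces[k−i].
pieces[8] = 4
pieces[9] = 1
pieces[10] = 2
pieces[11] = 2

2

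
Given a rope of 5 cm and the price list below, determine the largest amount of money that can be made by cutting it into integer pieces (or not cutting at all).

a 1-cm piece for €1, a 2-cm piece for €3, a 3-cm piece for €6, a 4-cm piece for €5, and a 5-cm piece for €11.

Let R[k] be the best obtainable value from length k. For each k, try every first piece i and keep the best of price[i] + R[k−i].
R[1] = 1
R[2] = max(1+1, 3+0) = 3
R[3] = max(1+3, 3+1, 6+0) = 6
R[4] = max(1+6, 3+3, 6+1, 5+0) = 7
R[5] = max(1+7, 3+6, 6+3, 5+1, 11+0) = 11
Best is to sell the whole 5-cm piece uncut for €11.

11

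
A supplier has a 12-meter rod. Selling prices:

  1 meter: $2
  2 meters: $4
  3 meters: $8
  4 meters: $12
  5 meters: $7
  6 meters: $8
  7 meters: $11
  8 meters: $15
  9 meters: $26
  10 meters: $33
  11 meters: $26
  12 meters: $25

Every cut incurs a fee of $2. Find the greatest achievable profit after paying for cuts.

35

Let v[k] be the best obtainable value from length k. For each k, try every first piece i and keep the best of price[i] + v[k−i] minus the 2 cut fee when i<k.
v[1] = 2
v[2] = max(2+2-2, 4+0) = 4
v[3] = max(2+4-2, 4+2-2, 8+0) = 8
v[4] = max(2+8-2, 4+4-2, 8+2-2, 12+0) = 12
v[5] = max(2+12-2, 4+8-2, 8+4-2, 12+2-2, 7+0) = 12
v[6] = max(2+12-2, 4+12-2, 8+8-2, 12+4-2, 7+2-2, 8+0) = 14
v[7] = max(2+14-2, 4+12-2, 8+12-2, …, 8+2-2, 11+0) = 18
v[8] = max(2+18-2, 4+14-2, 8+12-2, …, 11+2-2, 15+0) = 22
v[9] = max(2+22-2, 4+18-2, 8+14-2, …, 15+2-2, 26+0) = 26
v[10] = max(2+26-2, 4+22-2, 8+18-2, …, 26+2-2, 33+0) = 33
v[11] = max(2+33-2, 4+26-2, 8+22-2, …, 33+2-2, 26+0) = 33
v[12] = max(2+33-2, 4+33-2, 8+26-2, …, 26+2-2, 25+0) = 35
One optimal plan: pieces 10 + 2 (1 cut) → $37 − $2 = $35.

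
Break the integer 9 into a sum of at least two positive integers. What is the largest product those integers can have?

Let prod[k] be the best product for length k (with at least one cut). For each first piece i, the rest contributes max(k−i, prod[k−i]).
Small cases: prod[2]=1.
prod[3] = 1·max(2,1) = 1·2 = 2
prod[4] = 2·max(2,1) = 2·2 = 4
prod[5] = 2·max(3,2) = 2·3 = 6
prod[6] = 3·max(3,2) = 3·3 = 9
prod[7] = 2·max(5,6) = 2·6 = 12
prod[8] = 2·max(6,9) = 2·9 = 18
prod[9] = 3·max(6,9) = 3·9 = 27
One optimal split: 3 + 3 + 3; product 3·3·3 = 27.

27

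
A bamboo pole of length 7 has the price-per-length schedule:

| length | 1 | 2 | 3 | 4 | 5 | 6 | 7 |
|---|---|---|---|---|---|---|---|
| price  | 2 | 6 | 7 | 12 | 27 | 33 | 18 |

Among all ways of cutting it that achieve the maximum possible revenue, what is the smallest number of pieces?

2

Consider every possible first cut. r[k] is the best of p[i]+r[k−i] over all sellable i≤k.
r[1] = 2
r[2] = 6
r[3] = 8  (first piece 1, then r[2]=6)
r[4] = 12  (first piece 2, then r[2]=6)
r[5] = 27
r[6] = 33
r[7] = 35  (first piece 1, then r[6]=33)
Maximum revenue is $35.
Now minimize piece count subject to staying optimal: for each k, pieces[k] = 1 + min over i with p[i]+r[k−i]=r[k] of pieces[k−i].
pieces[4] = 1
pieces[5] = 1
pieces[6] = 1
pieces[7] = 2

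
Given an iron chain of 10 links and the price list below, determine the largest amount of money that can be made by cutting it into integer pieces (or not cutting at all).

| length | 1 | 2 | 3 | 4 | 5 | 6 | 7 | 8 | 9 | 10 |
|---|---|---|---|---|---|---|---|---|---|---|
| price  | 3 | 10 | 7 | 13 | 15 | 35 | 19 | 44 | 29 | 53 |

Consider every possible first cut. R[k] is the best of p[i]+R[k−i] over all sellable i≤k.
R[1] = 3
R[2] = max(3+3, 10+0) = 10
R[3] = max(3+10, 10+3, 7+0) = 13
R[4] = max(3+13, 10+10, 7+3, 13+0) = 20
R[5] = max(3+20, 10+13, 7+10, 13+3, 15+0) = 23
R[6] = max(3+23, 10+20, 7+13, 13+10, 15+3, 35+0) = 35
R[7] = max(3+35, 10+23, 7+20, …, 35+3, 19+0) = 38
R[8] = max(3+38, 10+35, 7+23, …, 19+3, 44+0) = 45
R[9] = max(3+45, 10+38, 7+35, …, 44+3, 29+0) = 48
R[10] = max(3+48, 10+45, 7+38, …, 29+3, 53+0) = 55
One optimal cutting: 6 + 2 + 2 → $35 + $10 + $10 = $55.

55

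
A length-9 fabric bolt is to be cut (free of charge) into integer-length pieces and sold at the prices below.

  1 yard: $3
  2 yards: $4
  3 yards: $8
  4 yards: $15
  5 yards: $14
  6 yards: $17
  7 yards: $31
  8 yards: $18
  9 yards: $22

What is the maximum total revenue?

37

Build r[k] bottom-up: r[k] = max over allowed piece i of (p[i] + r[k−i]).
r[1] = 3
r[2] = 6  (first piece 1, then r[1]=3)
r[3] = 9  (first piece 1, then r[2]=6)
r[4] = 15
r[5] = 18  (first piece 1, then r[4]=15)
r[6] = 21  (first piece 1, then r[5]=18)
r[7] = 31
r[8] = 34  (first piece 1, then r[7]=31)
r[9] = 37  (first piece 1, then r[8]=34)
One optimal cutting: 7 + 1 + 1 → $31 + $3 + $3 = $37.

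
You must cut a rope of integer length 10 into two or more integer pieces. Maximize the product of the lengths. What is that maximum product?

36

Let m[k] be the best product for length k (with at least one cut). For each first piece i, the rest contributes max(k−i, m[k−i]).
Small cases: m[2]=1, m[3]=2, m[4]=4.
m[5] = 2·max(3,2) = 2·3 = 6
m[6] = 3·max(3,2) = 3·3 = 9
m[7] = 2·max(5,6) = 2·6 = 12
m[8] = 2·max(6,9) = 2·9 = 18
m[9] = 3·max(6,9) = 3·9 = 27
m[10] = 2·max(8,18) = 2·18 = 36
One optimal split: 3 + 3 + 2 + 2; product 3·3·2·2 = 36.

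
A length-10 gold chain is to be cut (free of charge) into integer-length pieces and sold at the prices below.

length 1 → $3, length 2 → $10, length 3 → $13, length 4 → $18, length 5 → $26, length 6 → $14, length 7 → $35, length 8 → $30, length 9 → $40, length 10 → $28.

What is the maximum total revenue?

Let best[k] be the best obtainable value from length k. For each k, try every first piece i and keep the best of price[i] + best[k−i].
best[1] = 3
best[2] = max(3+3, 10+0) = 10
best[3] = max(3+10, 10+3, 13+0) = 13
best[4] = max(3+13, 10+10, 13+3, 18+0) = 20
best[5] = max(3+20, 10+13, 13+10, 18+3, 26+0) = 26
best[6] = max(3+26, 10+20, 13+13, 18+10, 26+3, 14+0) = 30
best[7] = max(3+30, 10+26, 13+20, …, 14+3, 35+0) = 36
best[8] = max(3+36, 10+30, 13+26, …, 35+3, 30+0) = 40
best[9] = max(3+40, 10+36, 13+30, …, 30+3, 40+0) = 46
best[10] = max(3+46, 10+40, 13+36, …, 40+3, 28+0) = 52
One optimal cutting: 5 + 5 → $26 + $26 = $52.

52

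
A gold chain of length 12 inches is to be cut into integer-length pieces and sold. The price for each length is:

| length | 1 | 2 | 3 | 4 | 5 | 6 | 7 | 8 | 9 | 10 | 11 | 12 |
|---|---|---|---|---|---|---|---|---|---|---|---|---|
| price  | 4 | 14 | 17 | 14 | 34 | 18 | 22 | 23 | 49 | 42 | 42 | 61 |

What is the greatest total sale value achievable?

84

Build v[k] bottom-up: v[k] = max over allowed piece i of (p[i] + v[k−i]).
v[1] = 4
v[2] = max(4+4, 14+0) = 14
v[3] = max(4+14, 14+4, 17+0) = 18
v[4] = max(4+18, 14+14, 17+4, 14+0) = 28
v[5] = max(4+28, 14+18, 17+14, 14+4, 34+0) = 34
v[6] = max(4+34, 14+28, 17+18, 14+14, 34+4, 18+0) = 42
v[7] = max(4+42, 14+34, 17+28, …, 18+4, 22+0) = 48
v[8] = max(4+48, 14+42, 17+34, …, 22+4, 23+0) = 56
v[9] = max(4+56, 14+48, 17+42, …, 23+4, 49+0) = 62
v[10] = max(4+62, 14+56, 17+48, …, 49+4, 42+0) = 70
v[11] = max(4+70, 14+62, 17+56, …, 42+4, 42+0) = 76
v[12] = max(4+76, 14+70, 17+62, …, 42+4, 61+0) = 84
One optimal cutting: 2 + 2 + 2 + 2 + 2 + 2 → $14 + $14 + $14 + $14 + $14 + $14 = $84.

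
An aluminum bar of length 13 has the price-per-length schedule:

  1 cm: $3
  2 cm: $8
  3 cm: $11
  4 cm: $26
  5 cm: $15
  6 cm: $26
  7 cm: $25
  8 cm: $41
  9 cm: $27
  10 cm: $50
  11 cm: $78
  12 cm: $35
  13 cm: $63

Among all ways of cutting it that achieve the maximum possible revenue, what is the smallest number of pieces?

2

Consider every possible first cut. r[k] is the best of p[i]+r[k−i] over all sellable i≤k.
r[1] = 3
r[2] = 8
r[3] = 11  (first piece 1, then r[2]=8)
r[4] = 26
r[5] = 29  (first piece 1, then r[4]=26)
r[6] = 34  (first piece 2, then r[4]=26)
r[7] = 37  (first piece 1, then r[6]=34)
r[8] = 52  (first piece 4, then r[4]=26)
r[9] = 55  (first piece 1, then r[8]=52)
r[10] = 60  (first piece 2, then r[8]=52)
r[11] = 78
r[12] = 81  (first piece 1, then r[11]=78)
r[13] = 86  (first piece 2, then r[11]=78)
Maximum revenue is $86.
Now minimize piece count subject to staying optimal: for each k, pieces[k] = 1 + min over i with p[i]+r[k−i]=r[k] of pieces[k−i].
pieces[10] = 3
pieces[11] = 1
pieces[12] = 2
pieces[13] = 2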